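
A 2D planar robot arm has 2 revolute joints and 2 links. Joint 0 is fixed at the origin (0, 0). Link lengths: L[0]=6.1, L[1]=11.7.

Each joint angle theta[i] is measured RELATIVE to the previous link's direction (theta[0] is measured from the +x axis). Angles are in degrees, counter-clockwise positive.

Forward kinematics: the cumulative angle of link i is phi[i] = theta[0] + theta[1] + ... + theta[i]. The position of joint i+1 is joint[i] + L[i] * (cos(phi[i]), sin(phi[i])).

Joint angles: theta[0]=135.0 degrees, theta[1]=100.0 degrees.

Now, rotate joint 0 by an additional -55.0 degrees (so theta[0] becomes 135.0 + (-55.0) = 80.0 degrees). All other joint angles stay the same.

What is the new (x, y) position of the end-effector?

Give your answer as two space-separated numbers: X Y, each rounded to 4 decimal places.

joint[0] = (0.0000, 0.0000)  (base)
link 0: phi[0] = 80 = 80 deg
  cos(80 deg) = 0.1736, sin(80 deg) = 0.9848
  joint[1] = (0.0000, 0.0000) + 6.1 * (0.1736, 0.9848) = (0.0000 + 1.0593, 0.0000 + 6.0073) = (1.0593, 6.0073)
link 1: phi[1] = 80 + 100 = 180 deg
  cos(180 deg) = -1.0000, sin(180 deg) = 0.0000
  joint[2] = (1.0593, 6.0073) + 11.7 * (-1.0000, 0.0000) = (1.0593 + -11.7000, 6.0073 + 0.0000) = (-10.6407, 6.0073)
End effector: (-10.6407, 6.0073)

Answer: -10.6407 6.0073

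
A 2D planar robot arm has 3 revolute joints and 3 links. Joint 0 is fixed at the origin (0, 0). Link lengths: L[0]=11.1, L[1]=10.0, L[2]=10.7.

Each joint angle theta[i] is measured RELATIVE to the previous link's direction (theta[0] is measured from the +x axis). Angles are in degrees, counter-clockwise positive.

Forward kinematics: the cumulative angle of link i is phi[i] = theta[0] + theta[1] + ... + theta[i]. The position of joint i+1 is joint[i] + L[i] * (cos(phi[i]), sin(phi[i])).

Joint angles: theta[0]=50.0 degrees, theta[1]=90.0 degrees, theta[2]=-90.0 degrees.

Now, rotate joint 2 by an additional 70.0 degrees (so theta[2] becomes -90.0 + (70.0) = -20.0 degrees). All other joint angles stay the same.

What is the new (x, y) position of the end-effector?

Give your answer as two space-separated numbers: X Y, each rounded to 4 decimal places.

Answer: -5.8755 24.1974

Derivation:
joint[0] = (0.0000, 0.0000)  (base)
link 0: phi[0] = 50 = 50 deg
  cos(50 deg) = 0.6428, sin(50 deg) = 0.7660
  joint[1] = (0.0000, 0.0000) + 11.1 * (0.6428, 0.7660) = (0.0000 + 7.1349, 0.0000 + 8.5031) = (7.1349, 8.5031)
link 1: phi[1] = 50 + 90 = 140 deg
  cos(140 deg) = -0.7660, sin(140 deg) = 0.6428
  joint[2] = (7.1349, 8.5031) + 10 * (-0.7660, 0.6428) = (7.1349 + -7.6604, 8.5031 + 6.4279) = (-0.5255, 14.9310)
link 2: phi[2] = 50 + 90 + -20 = 120 deg
  cos(120 deg) = -0.5000, sin(120 deg) = 0.8660
  joint[3] = (-0.5255, 14.9310) + 10.7 * (-0.5000, 0.8660) = (-0.5255 + -5.3500, 14.9310 + 9.2665) = (-5.8755, 24.1974)
End effector: (-5.8755, 24.1974)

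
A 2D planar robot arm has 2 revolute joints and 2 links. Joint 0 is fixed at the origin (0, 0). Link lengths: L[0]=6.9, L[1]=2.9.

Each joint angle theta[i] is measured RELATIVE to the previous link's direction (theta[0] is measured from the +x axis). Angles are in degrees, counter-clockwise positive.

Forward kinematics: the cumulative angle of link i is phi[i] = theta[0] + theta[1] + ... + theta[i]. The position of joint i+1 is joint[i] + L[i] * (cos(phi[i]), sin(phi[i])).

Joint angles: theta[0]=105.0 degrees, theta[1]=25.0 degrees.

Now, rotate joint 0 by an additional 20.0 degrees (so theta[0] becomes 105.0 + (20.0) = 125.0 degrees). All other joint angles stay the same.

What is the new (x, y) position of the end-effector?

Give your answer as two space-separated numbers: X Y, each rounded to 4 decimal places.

joint[0] = (0.0000, 0.0000)  (base)
link 0: phi[0] = 125 = 125 deg
  cos(125 deg) = -0.5736, sin(125 deg) = 0.8192
  joint[1] = (0.0000, 0.0000) + 6.9 * (-0.5736, 0.8192) = (0.0000 + -3.9577, 0.0000 + 5.6521) = (-3.9577, 5.6521)
link 1: phi[1] = 125 + 25 = 150 deg
  cos(150 deg) = -0.8660, sin(150 deg) = 0.5000
  joint[2] = (-3.9577, 5.6521) + 2.9 * (-0.8660, 0.5000) = (-3.9577 + -2.5115, 5.6521 + 1.4500) = (-6.4692, 7.1021)
End effector: (-6.4692, 7.1021)

Answer: -6.4692 7.1021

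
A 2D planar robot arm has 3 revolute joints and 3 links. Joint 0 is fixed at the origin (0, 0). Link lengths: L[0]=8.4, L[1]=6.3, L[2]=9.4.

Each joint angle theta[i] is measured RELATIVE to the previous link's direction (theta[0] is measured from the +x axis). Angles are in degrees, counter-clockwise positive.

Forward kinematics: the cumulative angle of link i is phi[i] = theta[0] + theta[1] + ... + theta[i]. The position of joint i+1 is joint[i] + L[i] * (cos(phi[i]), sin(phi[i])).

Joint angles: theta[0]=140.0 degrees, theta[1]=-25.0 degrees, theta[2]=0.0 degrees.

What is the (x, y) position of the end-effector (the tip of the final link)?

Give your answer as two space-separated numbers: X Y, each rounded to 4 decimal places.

joint[0] = (0.0000, 0.0000)  (base)
link 0: phi[0] = 140 = 140 deg
  cos(140 deg) = -0.7660, sin(140 deg) = 0.6428
  joint[1] = (0.0000, 0.0000) + 8.4 * (-0.7660, 0.6428) = (0.0000 + -6.4348, 0.0000 + 5.3994) = (-6.4348, 5.3994)
link 1: phi[1] = 140 + -25 = 115 deg
  cos(115 deg) = -0.4226, sin(115 deg) = 0.9063
  joint[2] = (-6.4348, 5.3994) + 6.3 * (-0.4226, 0.9063) = (-6.4348 + -2.6625, 5.3994 + 5.7097) = (-9.0973, 11.1092)
link 2: phi[2] = 140 + -25 + 0 = 115 deg
  cos(115 deg) = -0.4226, sin(115 deg) = 0.9063
  joint[3] = (-9.0973, 11.1092) + 9.4 * (-0.4226, 0.9063) = (-9.0973 + -3.9726, 11.1092 + 8.5193) = (-13.0699, 19.6284)
End effector: (-13.0699, 19.6284)

Answer: -13.0699 19.6284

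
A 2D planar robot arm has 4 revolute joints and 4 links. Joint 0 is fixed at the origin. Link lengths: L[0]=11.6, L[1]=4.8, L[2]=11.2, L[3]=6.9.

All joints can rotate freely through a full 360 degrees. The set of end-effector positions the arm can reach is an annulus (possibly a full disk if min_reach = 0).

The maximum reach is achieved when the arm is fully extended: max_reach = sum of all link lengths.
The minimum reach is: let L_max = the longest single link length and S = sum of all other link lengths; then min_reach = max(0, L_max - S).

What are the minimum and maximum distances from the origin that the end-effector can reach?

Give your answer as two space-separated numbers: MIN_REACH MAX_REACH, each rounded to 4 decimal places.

Link lengths: [11.6, 4.8, 11.2, 6.9]
max_reach = 11.6 + 4.8 + 11.2 + 6.9 = 34.5
L_max = max([11.6, 4.8, 11.2, 6.9]) = 11.6
S (sum of others) = 34.5 - 11.6 = 22.9
min_reach = max(0, 11.6 - 22.9) = max(0, -11.3) = 0

Answer: 0.0000 34.5000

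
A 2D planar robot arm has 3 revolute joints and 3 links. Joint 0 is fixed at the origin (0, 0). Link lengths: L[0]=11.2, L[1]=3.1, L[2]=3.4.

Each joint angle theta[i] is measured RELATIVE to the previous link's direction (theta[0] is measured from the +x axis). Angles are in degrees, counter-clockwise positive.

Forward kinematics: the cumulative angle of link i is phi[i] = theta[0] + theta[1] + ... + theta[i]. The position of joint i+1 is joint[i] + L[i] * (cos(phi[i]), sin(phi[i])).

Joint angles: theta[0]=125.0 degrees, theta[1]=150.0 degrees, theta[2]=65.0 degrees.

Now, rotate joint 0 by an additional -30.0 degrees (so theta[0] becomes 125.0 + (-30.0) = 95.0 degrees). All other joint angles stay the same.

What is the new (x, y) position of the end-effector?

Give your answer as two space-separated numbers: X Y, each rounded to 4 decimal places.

joint[0] = (0.0000, 0.0000)  (base)
link 0: phi[0] = 95 = 95 deg
  cos(95 deg) = -0.0872, sin(95 deg) = 0.9962
  joint[1] = (0.0000, 0.0000) + 11.2 * (-0.0872, 0.9962) = (0.0000 + -0.9761, 0.0000 + 11.1574) = (-0.9761, 11.1574)
link 1: phi[1] = 95 + 150 = 245 deg
  cos(245 deg) = -0.4226, sin(245 deg) = -0.9063
  joint[2] = (-0.9761, 11.1574) + 3.1 * (-0.4226, -0.9063) = (-0.9761 + -1.3101, 11.1574 + -2.8096) = (-2.2863, 8.3478)
link 2: phi[2] = 95 + 150 + 65 = 310 deg
  cos(310 deg) = 0.6428, sin(310 deg) = -0.7660
  joint[3] = (-2.2863, 8.3478) + 3.4 * (0.6428, -0.7660) = (-2.2863 + 2.1855, 8.3478 + -2.6046) = (-0.1008, 5.7433)
End effector: (-0.1008, 5.7433)

Answer: -0.1008 5.7433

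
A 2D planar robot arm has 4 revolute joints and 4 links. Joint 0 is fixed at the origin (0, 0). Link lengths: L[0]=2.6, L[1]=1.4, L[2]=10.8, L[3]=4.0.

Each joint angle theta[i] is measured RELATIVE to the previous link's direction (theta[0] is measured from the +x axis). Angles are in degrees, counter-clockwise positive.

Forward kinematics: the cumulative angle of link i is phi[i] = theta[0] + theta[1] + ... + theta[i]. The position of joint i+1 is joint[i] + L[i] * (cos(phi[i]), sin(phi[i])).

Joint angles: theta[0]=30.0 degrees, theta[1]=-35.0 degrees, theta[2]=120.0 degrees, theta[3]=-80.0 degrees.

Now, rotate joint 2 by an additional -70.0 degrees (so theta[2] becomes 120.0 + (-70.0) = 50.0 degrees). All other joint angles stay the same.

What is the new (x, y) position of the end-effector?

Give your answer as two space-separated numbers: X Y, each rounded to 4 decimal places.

Answer: 14.5597 6.5204

Derivation:
joint[0] = (0.0000, 0.0000)  (base)
link 0: phi[0] = 30 = 30 deg
  cos(30 deg) = 0.8660, sin(30 deg) = 0.5000
  joint[1] = (0.0000, 0.0000) + 2.6 * (0.8660, 0.5000) = (0.0000 + 2.2517, 0.0000 + 1.3000) = (2.2517, 1.3000)
link 1: phi[1] = 30 + -35 = -5 deg
  cos(-5 deg) = 0.9962, sin(-5 deg) = -0.0872
  joint[2] = (2.2517, 1.3000) + 1.4 * (0.9962, -0.0872) = (2.2517 + 1.3947, 1.3000 + -0.1220) = (3.6463, 1.1780)
link 2: phi[2] = 30 + -35 + 50 = 45 deg
  cos(45 deg) = 0.7071, sin(45 deg) = 0.7071
  joint[3] = (3.6463, 1.1780) + 10.8 * (0.7071, 0.7071) = (3.6463 + 7.6368, 1.1780 + 7.6368) = (11.2831, 8.8147)
link 3: phi[3] = 30 + -35 + 50 + -80 = -35 deg
  cos(-35 deg) = 0.8192, sin(-35 deg) = -0.5736
  joint[4] = (11.2831, 8.8147) + 4 * (0.8192, -0.5736) = (11.2831 + 3.2766, 8.8147 + -2.2943) = (14.5597, 6.5204)
End effector: (14.5597, 6.5204)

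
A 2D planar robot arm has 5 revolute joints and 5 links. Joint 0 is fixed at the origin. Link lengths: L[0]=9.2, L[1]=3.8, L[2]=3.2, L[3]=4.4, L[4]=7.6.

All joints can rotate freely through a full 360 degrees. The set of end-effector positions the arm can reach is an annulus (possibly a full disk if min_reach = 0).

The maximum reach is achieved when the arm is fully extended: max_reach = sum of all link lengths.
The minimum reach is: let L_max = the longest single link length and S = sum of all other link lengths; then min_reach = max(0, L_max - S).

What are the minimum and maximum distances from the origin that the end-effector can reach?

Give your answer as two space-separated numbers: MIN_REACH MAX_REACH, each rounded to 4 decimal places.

Link lengths: [9.2, 3.8, 3.2, 4.4, 7.6]
max_reach = 9.2 + 3.8 + 3.2 + 4.4 + 7.6 = 28.2
L_max = max([9.2, 3.8, 3.2, 4.4, 7.6]) = 9.2
S (sum of others) = 28.2 - 9.2 = 19
min_reach = max(0, 9.2 - 19) = max(0, -9.8) = 0

Answer: 0.0000 28.2000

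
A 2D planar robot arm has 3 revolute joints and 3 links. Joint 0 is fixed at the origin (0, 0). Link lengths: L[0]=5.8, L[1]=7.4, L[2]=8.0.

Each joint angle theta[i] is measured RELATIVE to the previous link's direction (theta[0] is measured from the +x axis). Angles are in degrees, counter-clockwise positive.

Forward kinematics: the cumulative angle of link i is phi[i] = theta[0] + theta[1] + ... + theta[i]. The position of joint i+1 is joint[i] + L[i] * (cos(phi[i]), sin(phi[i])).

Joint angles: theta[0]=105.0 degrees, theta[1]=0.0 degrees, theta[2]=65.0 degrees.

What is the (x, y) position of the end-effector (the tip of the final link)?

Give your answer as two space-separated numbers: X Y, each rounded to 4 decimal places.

joint[0] = (0.0000, 0.0000)  (base)
link 0: phi[0] = 105 = 105 deg
  cos(105 deg) = -0.2588, sin(105 deg) = 0.9659
  joint[1] = (0.0000, 0.0000) + 5.8 * (-0.2588, 0.9659) = (0.0000 + -1.5012, 0.0000 + 5.6024) = (-1.5012, 5.6024)
link 1: phi[1] = 105 + 0 = 105 deg
  cos(105 deg) = -0.2588, sin(105 deg) = 0.9659
  joint[2] = (-1.5012, 5.6024) + 7.4 * (-0.2588, 0.9659) = (-1.5012 + -1.9153, 5.6024 + 7.1479) = (-3.4164, 12.7502)
link 2: phi[2] = 105 + 0 + 65 = 170 deg
  cos(170 deg) = -0.9848, sin(170 deg) = 0.1736
  joint[3] = (-3.4164, 12.7502) + 8 * (-0.9848, 0.1736) = (-3.4164 + -7.8785, 12.7502 + 1.3892) = (-11.2949, 14.1394)
End effector: (-11.2949, 14.1394)

Answer: -11.2949 14.1394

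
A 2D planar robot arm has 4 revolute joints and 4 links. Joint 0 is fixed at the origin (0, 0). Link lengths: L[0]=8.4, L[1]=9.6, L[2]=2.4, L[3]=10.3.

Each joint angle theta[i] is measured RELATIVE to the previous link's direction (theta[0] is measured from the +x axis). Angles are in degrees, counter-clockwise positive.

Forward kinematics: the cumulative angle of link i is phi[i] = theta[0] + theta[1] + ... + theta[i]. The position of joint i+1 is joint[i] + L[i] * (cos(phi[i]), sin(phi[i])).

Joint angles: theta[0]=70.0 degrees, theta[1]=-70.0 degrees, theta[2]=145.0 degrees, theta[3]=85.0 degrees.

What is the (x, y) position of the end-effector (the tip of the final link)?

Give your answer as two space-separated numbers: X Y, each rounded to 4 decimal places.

joint[0] = (0.0000, 0.0000)  (base)
link 0: phi[0] = 70 = 70 deg
  cos(70 deg) = 0.3420, sin(70 deg) = 0.9397
  joint[1] = (0.0000, 0.0000) + 8.4 * (0.3420, 0.9397) = (0.0000 + 2.8730, 0.0000 + 7.8934) = (2.8730, 7.8934)
link 1: phi[1] = 70 + -70 = 0 deg
  cos(0 deg) = 1.0000, sin(0 deg) = 0.0000
  joint[2] = (2.8730, 7.8934) + 9.6 * (1.0000, 0.0000) = (2.8730 + 9.6000, 7.8934 + 0.0000) = (12.4730, 7.8934)
link 2: phi[2] = 70 + -70 + 145 = 145 deg
  cos(145 deg) = -0.8192, sin(145 deg) = 0.5736
  joint[3] = (12.4730, 7.8934) + 2.4 * (-0.8192, 0.5736) = (12.4730 + -1.9660, 7.8934 + 1.3766) = (10.5070, 9.2700)
link 3: phi[3] = 70 + -70 + 145 + 85 = 230 deg
  cos(230 deg) = -0.6428, sin(230 deg) = -0.7660
  joint[4] = (10.5070, 9.2700) + 10.3 * (-0.6428, -0.7660) = (10.5070 + -6.6207, 9.2700 + -7.8903) = (3.8863, 1.3797)
End effector: (3.8863, 1.3797)

Answer: 3.8863 1.3797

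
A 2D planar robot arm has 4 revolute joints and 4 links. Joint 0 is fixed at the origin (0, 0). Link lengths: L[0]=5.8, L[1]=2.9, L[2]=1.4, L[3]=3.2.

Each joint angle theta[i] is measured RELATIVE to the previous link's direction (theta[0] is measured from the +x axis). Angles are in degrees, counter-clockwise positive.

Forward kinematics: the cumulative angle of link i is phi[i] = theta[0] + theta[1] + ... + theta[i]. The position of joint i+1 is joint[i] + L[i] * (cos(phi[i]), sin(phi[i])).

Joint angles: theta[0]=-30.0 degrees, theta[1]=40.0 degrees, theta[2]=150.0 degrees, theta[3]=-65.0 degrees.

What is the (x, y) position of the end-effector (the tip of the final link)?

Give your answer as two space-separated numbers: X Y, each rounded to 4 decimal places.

Answer: 6.2844 1.2702

Derivation:
joint[0] = (0.0000, 0.0000)  (base)
link 0: phi[0] = -30 = -30 deg
  cos(-30 deg) = 0.8660, sin(-30 deg) = -0.5000
  joint[1] = (0.0000, 0.0000) + 5.8 * (0.8660, -0.5000) = (0.0000 + 5.0229, 0.0000 + -2.9000) = (5.0229, -2.9000)
link 1: phi[1] = -30 + 40 = 10 deg
  cos(10 deg) = 0.9848, sin(10 deg) = 0.1736
  joint[2] = (5.0229, -2.9000) + 2.9 * (0.9848, 0.1736) = (5.0229 + 2.8559, -2.9000 + 0.5036) = (7.8789, -2.3964)
link 2: phi[2] = -30 + 40 + 150 = 160 deg
  cos(160 deg) = -0.9397, sin(160 deg) = 0.3420
  joint[3] = (7.8789, -2.3964) + 1.4 * (-0.9397, 0.3420) = (7.8789 + -1.3156, -2.3964 + 0.4788) = (6.5633, -1.9176)
link 3: phi[3] = -30 + 40 + 150 + -65 = 95 deg
  cos(95 deg) = -0.0872, sin(95 deg) = 0.9962
  joint[4] = (6.5633, -1.9176) + 3.2 * (-0.0872, 0.9962) = (6.5633 + -0.2789, -1.9176 + 3.1878) = (6.2844, 1.2702)
End effector: (6.2844, 1.2702)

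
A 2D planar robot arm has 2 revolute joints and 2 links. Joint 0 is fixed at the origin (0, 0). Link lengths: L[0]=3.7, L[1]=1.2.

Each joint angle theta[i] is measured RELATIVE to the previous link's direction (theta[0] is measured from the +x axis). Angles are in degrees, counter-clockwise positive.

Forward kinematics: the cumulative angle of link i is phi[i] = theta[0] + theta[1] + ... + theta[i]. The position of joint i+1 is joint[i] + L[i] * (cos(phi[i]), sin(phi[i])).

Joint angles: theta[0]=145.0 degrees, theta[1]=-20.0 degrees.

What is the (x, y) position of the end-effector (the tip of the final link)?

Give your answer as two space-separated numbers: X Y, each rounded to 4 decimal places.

joint[0] = (0.0000, 0.0000)  (base)
link 0: phi[0] = 145 = 145 deg
  cos(145 deg) = -0.8192, sin(145 deg) = 0.5736
  joint[1] = (0.0000, 0.0000) + 3.7 * (-0.8192, 0.5736) = (0.0000 + -3.0309, 0.0000 + 2.1222) = (-3.0309, 2.1222)
link 1: phi[1] = 145 + -20 = 125 deg
  cos(125 deg) = -0.5736, sin(125 deg) = 0.8192
  joint[2] = (-3.0309, 2.1222) + 1.2 * (-0.5736, 0.8192) = (-3.0309 + -0.6883, 2.1222 + 0.9830) = (-3.7192, 3.1052)
End effector: (-3.7192, 3.1052)

Answer: -3.7192 3.1052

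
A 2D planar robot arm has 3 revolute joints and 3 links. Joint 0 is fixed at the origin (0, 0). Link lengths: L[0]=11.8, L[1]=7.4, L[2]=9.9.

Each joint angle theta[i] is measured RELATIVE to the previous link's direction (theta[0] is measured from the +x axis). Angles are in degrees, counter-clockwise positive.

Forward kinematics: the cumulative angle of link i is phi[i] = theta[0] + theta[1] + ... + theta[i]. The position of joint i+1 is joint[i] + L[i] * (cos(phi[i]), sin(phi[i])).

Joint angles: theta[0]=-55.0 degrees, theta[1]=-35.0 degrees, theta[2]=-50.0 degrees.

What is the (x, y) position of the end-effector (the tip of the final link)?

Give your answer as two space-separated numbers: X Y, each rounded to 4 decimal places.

joint[0] = (0.0000, 0.0000)  (base)
link 0: phi[0] = -55 = -55 deg
  cos(-55 deg) = 0.5736, sin(-55 deg) = -0.8192
  joint[1] = (0.0000, 0.0000) + 11.8 * (0.5736, -0.8192) = (0.0000 + 6.7682, 0.0000 + -9.6660) = (6.7682, -9.6660)
link 1: phi[1] = -55 + -35 = -90 deg
  cos(-90 deg) = 0.0000, sin(-90 deg) = -1.0000
  joint[2] = (6.7682, -9.6660) + 7.4 * (0.0000, -1.0000) = (6.7682 + 0.0000, -9.6660 + -7.4000) = (6.7682, -17.0660)
link 2: phi[2] = -55 + -35 + -50 = -140 deg
  cos(-140 deg) = -0.7660, sin(-140 deg) = -0.6428
  joint[3] = (6.7682, -17.0660) + 9.9 * (-0.7660, -0.6428) = (6.7682 + -7.5838, -17.0660 + -6.3636) = (-0.8156, -23.4296)
End effector: (-0.8156, -23.4296)

Answer: -0.8156 -23.4296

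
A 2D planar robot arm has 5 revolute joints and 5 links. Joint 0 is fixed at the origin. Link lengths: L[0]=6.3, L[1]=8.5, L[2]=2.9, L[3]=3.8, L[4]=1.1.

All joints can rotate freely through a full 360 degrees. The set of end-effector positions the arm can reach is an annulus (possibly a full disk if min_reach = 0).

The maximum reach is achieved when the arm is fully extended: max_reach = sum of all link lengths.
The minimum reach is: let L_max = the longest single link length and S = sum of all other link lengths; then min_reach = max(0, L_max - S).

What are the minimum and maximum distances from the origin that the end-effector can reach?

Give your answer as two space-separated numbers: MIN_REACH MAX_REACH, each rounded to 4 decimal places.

Answer: 0.0000 22.6000

Derivation:
Link lengths: [6.3, 8.5, 2.9, 3.8, 1.1]
max_reach = 6.3 + 8.5 + 2.9 + 3.8 + 1.1 = 22.6
L_max = max([6.3, 8.5, 2.9, 3.8, 1.1]) = 8.5
S (sum of others) = 22.6 - 8.5 = 14.1
min_reach = max(0, 8.5 - 14.1) = max(0, -5.6) = 0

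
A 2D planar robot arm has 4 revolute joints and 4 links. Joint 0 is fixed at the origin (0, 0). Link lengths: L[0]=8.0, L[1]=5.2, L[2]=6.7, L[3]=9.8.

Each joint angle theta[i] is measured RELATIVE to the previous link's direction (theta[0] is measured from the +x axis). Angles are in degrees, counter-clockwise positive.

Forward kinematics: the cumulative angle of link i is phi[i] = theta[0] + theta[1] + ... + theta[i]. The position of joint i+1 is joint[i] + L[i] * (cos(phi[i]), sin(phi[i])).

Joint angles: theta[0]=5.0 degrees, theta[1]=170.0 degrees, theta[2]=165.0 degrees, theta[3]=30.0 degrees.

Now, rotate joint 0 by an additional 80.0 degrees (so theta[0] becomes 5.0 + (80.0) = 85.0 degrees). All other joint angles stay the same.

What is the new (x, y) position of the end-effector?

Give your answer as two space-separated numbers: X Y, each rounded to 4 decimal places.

Answer: 2.7014 18.5491

Derivation:
joint[0] = (0.0000, 0.0000)  (base)
link 0: phi[0] = 85 = 85 deg
  cos(85 deg) = 0.0872, sin(85 deg) = 0.9962
  joint[1] = (0.0000, 0.0000) + 8 * (0.0872, 0.9962) = (0.0000 + 0.6972, 0.0000 + 7.9696) = (0.6972, 7.9696)
link 1: phi[1] = 85 + 170 = 255 deg
  cos(255 deg) = -0.2588, sin(255 deg) = -0.9659
  joint[2] = (0.6972, 7.9696) + 5.2 * (-0.2588, -0.9659) = (0.6972 + -1.3459, 7.9696 + -5.0228) = (-0.6486, 2.9467)
link 2: phi[2] = 85 + 170 + 165 = 420 deg
  cos(420 deg) = 0.5000, sin(420 deg) = 0.8660
  joint[3] = (-0.6486, 2.9467) + 6.7 * (0.5000, 0.8660) = (-0.6486 + 3.3500, 2.9467 + 5.8024) = (2.7014, 8.7491)
link 3: phi[3] = 85 + 170 + 165 + 30 = 450 deg
  cos(450 deg) = 0.0000, sin(450 deg) = 1.0000
  joint[4] = (2.7014, 8.7491) + 9.8 * (0.0000, 1.0000) = (2.7014 + 0.0000, 8.7491 + 9.8000) = (2.7014, 18.5491)
End effector: (2.7014, 18.5491)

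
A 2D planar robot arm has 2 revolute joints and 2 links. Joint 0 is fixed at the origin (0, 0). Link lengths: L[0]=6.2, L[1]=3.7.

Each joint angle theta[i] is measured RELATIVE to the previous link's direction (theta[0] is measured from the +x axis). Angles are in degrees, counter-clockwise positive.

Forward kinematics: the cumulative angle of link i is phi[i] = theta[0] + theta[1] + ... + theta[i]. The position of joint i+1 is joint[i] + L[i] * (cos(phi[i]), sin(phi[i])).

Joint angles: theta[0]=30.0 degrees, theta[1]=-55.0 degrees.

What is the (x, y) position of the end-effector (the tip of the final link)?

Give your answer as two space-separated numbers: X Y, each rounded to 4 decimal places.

joint[0] = (0.0000, 0.0000)  (base)
link 0: phi[0] = 30 = 30 deg
  cos(30 deg) = 0.8660, sin(30 deg) = 0.5000
  joint[1] = (0.0000, 0.0000) + 6.2 * (0.8660, 0.5000) = (0.0000 + 5.3694, 0.0000 + 3.1000) = (5.3694, 3.1000)
link 1: phi[1] = 30 + -55 = -25 deg
  cos(-25 deg) = 0.9063, sin(-25 deg) = -0.4226
  joint[2] = (5.3694, 3.1000) + 3.7 * (0.9063, -0.4226) = (5.3694 + 3.3533, 3.1000 + -1.5637) = (8.7227, 1.5363)
End effector: (8.7227, 1.5363)

Answer: 8.7227 1.5363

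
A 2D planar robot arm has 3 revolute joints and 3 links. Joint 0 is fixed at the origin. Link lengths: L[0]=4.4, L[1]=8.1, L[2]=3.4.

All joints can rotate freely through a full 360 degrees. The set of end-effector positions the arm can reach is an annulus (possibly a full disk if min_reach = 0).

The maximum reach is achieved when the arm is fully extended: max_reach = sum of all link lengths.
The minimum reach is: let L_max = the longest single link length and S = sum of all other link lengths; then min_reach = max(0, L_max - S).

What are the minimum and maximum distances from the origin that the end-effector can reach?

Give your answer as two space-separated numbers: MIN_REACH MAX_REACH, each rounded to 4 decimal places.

Link lengths: [4.4, 8.1, 3.4]
max_reach = 4.4 + 8.1 + 3.4 = 15.9
L_max = max([4.4, 8.1, 3.4]) = 8.1
S (sum of others) = 15.9 - 8.1 = 7.8
min_reach = max(0, 8.1 - 7.8) = max(0, 0.3) = 0.3

Answer: 0.3000 15.9000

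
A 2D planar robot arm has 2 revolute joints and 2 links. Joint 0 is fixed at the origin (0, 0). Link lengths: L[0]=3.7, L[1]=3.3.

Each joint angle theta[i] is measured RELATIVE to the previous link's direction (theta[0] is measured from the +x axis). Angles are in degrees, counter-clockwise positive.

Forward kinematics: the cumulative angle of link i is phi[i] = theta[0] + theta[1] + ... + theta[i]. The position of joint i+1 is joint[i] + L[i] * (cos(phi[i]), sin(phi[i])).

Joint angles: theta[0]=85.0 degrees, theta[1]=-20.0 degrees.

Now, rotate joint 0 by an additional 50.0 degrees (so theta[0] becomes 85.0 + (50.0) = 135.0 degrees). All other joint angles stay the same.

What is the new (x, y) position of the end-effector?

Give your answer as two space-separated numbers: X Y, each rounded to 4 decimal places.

Answer: -4.0109 5.6071

Derivation:
joint[0] = (0.0000, 0.0000)  (base)
link 0: phi[0] = 135 = 135 deg
  cos(135 deg) = -0.7071, sin(135 deg) = 0.7071
  joint[1] = (0.0000, 0.0000) + 3.7 * (-0.7071, 0.7071) = (0.0000 + -2.6163, 0.0000 + 2.6163) = (-2.6163, 2.6163)
link 1: phi[1] = 135 + -20 = 115 deg
  cos(115 deg) = -0.4226, sin(115 deg) = 0.9063
  joint[2] = (-2.6163, 2.6163) + 3.3 * (-0.4226, 0.9063) = (-2.6163 + -1.3946, 2.6163 + 2.9908) = (-4.0109, 5.6071)
End effector: (-4.0109, 5.6071)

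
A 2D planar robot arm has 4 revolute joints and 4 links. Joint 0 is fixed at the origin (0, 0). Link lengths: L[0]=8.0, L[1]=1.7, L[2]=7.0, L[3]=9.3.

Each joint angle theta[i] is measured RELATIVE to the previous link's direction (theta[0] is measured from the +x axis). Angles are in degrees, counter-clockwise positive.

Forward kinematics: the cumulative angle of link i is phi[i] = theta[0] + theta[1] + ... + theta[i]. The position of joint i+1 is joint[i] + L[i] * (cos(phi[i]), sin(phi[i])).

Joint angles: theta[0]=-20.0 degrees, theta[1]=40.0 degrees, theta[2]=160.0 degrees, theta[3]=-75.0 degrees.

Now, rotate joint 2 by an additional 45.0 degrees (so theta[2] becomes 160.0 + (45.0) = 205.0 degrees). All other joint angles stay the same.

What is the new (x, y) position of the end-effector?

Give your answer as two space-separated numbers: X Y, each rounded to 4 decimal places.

Answer: -3.8888 -2.4545

Derivation:
joint[0] = (0.0000, 0.0000)  (base)
link 0: phi[0] = -20 = -20 deg
  cos(-20 deg) = 0.9397, sin(-20 deg) = -0.3420
  joint[1] = (0.0000, 0.0000) + 8 * (0.9397, -0.3420) = (0.0000 + 7.5175, 0.0000 + -2.7362) = (7.5175, -2.7362)
link 1: phi[1] = -20 + 40 = 20 deg
  cos(20 deg) = 0.9397, sin(20 deg) = 0.3420
  joint[2] = (7.5175, -2.7362) + 1.7 * (0.9397, 0.3420) = (7.5175 + 1.5975, -2.7362 + 0.5814) = (9.1150, -2.1547)
link 2: phi[2] = -20 + 40 + 205 = 225 deg
  cos(225 deg) = -0.7071, sin(225 deg) = -0.7071
  joint[3] = (9.1150, -2.1547) + 7 * (-0.7071, -0.7071) = (9.1150 + -4.9497, -2.1547 + -4.9497) = (4.1653, -7.1045)
link 3: phi[3] = -20 + 40 + 205 + -75 = 150 deg
  cos(150 deg) = -0.8660, sin(150 deg) = 0.5000
  joint[4] = (4.1653, -7.1045) + 9.3 * (-0.8660, 0.5000) = (4.1653 + -8.0540, -7.1045 + 4.6500) = (-3.8888, -2.4545)
End effector: (-3.8888, -2.4545)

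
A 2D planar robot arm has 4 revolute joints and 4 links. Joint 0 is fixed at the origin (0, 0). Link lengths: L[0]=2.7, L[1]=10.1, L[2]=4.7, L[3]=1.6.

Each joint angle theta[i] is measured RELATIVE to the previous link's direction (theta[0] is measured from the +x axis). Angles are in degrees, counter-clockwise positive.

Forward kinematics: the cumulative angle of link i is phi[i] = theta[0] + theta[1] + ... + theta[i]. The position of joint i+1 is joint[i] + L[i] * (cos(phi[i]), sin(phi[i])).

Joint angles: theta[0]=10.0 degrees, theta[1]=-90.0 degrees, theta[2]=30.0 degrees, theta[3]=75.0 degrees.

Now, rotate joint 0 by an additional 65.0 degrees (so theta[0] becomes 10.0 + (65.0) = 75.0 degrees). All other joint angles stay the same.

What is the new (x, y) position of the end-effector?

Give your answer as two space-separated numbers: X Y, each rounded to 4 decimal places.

joint[0] = (0.0000, 0.0000)  (base)
link 0: phi[0] = 75 = 75 deg
  cos(75 deg) = 0.2588, sin(75 deg) = 0.9659
  joint[1] = (0.0000, 0.0000) + 2.7 * (0.2588, 0.9659) = (0.0000 + 0.6988, 0.0000 + 2.6080) = (0.6988, 2.6080)
link 1: phi[1] = 75 + -90 = -15 deg
  cos(-15 deg) = 0.9659, sin(-15 deg) = -0.2588
  joint[2] = (0.6988, 2.6080) + 10.1 * (0.9659, -0.2588) = (0.6988 + 9.7559, 2.6080 + -2.6141) = (10.4547, -0.0061)
link 2: phi[2] = 75 + -90 + 30 = 15 deg
  cos(15 deg) = 0.9659, sin(15 deg) = 0.2588
  joint[3] = (10.4547, -0.0061) + 4.7 * (0.9659, 0.2588) = (10.4547 + 4.5399, -0.0061 + 1.2164) = (14.9945, 1.2104)
link 3: phi[3] = 75 + -90 + 30 + 75 = 90 deg
  cos(90 deg) = 0.0000, sin(90 deg) = 1.0000
  joint[4] = (14.9945, 1.2104) + 1.6 * (0.0000, 1.0000) = (14.9945 + 0.0000, 1.2104 + 1.6000) = (14.9945, 2.8104)
End effector: (14.9945, 2.8104)

Answer: 14.9945 2.8104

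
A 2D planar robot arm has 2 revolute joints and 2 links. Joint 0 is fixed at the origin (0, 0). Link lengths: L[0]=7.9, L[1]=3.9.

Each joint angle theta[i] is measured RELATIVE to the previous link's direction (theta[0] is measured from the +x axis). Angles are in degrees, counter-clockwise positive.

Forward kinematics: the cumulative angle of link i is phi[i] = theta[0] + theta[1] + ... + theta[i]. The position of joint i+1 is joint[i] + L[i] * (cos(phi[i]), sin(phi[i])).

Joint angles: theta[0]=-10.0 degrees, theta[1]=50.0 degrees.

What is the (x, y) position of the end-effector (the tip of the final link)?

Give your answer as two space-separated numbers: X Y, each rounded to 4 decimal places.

joint[0] = (0.0000, 0.0000)  (base)
link 0: phi[0] = -10 = -10 deg
  cos(-10 deg) = 0.9848, sin(-10 deg) = -0.1736
  joint[1] = (0.0000, 0.0000) + 7.9 * (0.9848, -0.1736) = (0.0000 + 7.7800, 0.0000 + -1.3718) = (7.7800, -1.3718)
link 1: phi[1] = -10 + 50 = 40 deg
  cos(40 deg) = 0.7660, sin(40 deg) = 0.6428
  joint[2] = (7.7800, -1.3718) + 3.9 * (0.7660, 0.6428) = (7.7800 + 2.9876, -1.3718 + 2.5069) = (10.7676, 1.1351)
End effector: (10.7676, 1.1351)

Answer: 10.7676 1.1351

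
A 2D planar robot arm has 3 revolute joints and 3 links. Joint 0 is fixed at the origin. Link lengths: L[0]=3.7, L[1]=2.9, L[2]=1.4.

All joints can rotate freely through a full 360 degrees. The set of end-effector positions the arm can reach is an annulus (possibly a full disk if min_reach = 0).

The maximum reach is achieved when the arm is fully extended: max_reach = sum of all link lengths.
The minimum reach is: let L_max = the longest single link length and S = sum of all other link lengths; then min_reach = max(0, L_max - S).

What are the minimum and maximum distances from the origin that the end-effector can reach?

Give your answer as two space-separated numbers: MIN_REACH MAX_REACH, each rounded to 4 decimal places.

Answer: 0.0000 8.0000

Derivation:
Link lengths: [3.7, 2.9, 1.4]
max_reach = 3.7 + 2.9 + 1.4 = 8
L_max = max([3.7, 2.9, 1.4]) = 3.7
S (sum of others) = 8 - 3.7 = 4.3
min_reach = max(0, 3.7 - 4.3) = max(0, -0.6) = 0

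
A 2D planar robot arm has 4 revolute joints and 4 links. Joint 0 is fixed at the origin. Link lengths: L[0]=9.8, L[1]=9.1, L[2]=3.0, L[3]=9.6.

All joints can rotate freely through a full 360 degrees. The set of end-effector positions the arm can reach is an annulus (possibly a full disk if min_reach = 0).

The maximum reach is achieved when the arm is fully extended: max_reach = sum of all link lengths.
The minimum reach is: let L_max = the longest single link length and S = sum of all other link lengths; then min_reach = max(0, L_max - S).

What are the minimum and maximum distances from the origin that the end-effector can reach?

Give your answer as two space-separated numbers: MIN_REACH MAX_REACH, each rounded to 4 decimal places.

Link lengths: [9.8, 9.1, 3.0, 9.6]
max_reach = 9.8 + 9.1 + 3 + 9.6 = 31.5
L_max = max([9.8, 9.1, 3.0, 9.6]) = 9.8
S (sum of others) = 31.5 - 9.8 = 21.7
min_reach = max(0, 9.8 - 21.7) = max(0, -11.9) = 0

Answer: 0.0000 31.5000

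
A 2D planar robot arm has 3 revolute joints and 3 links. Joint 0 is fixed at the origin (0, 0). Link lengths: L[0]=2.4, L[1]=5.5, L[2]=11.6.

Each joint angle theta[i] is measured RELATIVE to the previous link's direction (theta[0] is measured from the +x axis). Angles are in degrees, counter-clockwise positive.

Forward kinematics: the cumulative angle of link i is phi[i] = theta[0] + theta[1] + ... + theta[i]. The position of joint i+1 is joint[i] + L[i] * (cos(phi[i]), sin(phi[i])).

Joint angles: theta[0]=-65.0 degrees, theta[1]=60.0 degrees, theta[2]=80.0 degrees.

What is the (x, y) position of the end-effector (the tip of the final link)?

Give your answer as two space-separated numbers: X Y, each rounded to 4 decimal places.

Answer: 9.4957 8.5502

Derivation:
joint[0] = (0.0000, 0.0000)  (base)
link 0: phi[0] = -65 = -65 deg
  cos(-65 deg) = 0.4226, sin(-65 deg) = -0.9063
  joint[1] = (0.0000, 0.0000) + 2.4 * (0.4226, -0.9063) = (0.0000 + 1.0143, 0.0000 + -2.1751) = (1.0143, -2.1751)
link 1: phi[1] = -65 + 60 = -5 deg
  cos(-5 deg) = 0.9962, sin(-5 deg) = -0.0872
  joint[2] = (1.0143, -2.1751) + 5.5 * (0.9962, -0.0872) = (1.0143 + 5.4791, -2.1751 + -0.4794) = (6.4934, -2.6545)
link 2: phi[2] = -65 + 60 + 80 = 75 deg
  cos(75 deg) = 0.2588, sin(75 deg) = 0.9659
  joint[3] = (6.4934, -2.6545) + 11.6 * (0.2588, 0.9659) = (6.4934 + 3.0023, -2.6545 + 11.2047) = (9.4957, 8.5502)
End effector: (9.4957, 8.5502)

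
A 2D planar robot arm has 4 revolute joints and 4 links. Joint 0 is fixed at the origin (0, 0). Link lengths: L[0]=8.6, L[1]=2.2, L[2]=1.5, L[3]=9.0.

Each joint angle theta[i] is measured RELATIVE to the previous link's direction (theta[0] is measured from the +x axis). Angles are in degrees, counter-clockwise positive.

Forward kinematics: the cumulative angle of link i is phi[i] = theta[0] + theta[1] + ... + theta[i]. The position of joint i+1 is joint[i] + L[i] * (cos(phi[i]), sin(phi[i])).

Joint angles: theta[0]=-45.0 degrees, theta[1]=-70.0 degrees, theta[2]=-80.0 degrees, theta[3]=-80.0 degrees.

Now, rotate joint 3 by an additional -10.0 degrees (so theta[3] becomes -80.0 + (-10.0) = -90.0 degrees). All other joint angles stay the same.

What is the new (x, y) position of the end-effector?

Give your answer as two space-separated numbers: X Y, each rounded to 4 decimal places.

Answer: 6.0318 1.0066

Derivation:
joint[0] = (0.0000, 0.0000)  (base)
link 0: phi[0] = -45 = -45 deg
  cos(-45 deg) = 0.7071, sin(-45 deg) = -0.7071
  joint[1] = (0.0000, 0.0000) + 8.6 * (0.7071, -0.7071) = (0.0000 + 6.0811, 0.0000 + -6.0811) = (6.0811, -6.0811)
link 1: phi[1] = -45 + -70 = -115 deg
  cos(-115 deg) = -0.4226, sin(-115 deg) = -0.9063
  joint[2] = (6.0811, -6.0811) + 2.2 * (-0.4226, -0.9063) = (6.0811 + -0.9298, -6.0811 + -1.9939) = (5.1514, -8.0750)
link 2: phi[2] = -45 + -70 + -80 = -195 deg
  cos(-195 deg) = -0.9659, sin(-195 deg) = 0.2588
  joint[3] = (5.1514, -8.0750) + 1.5 * (-0.9659, 0.2588) = (5.1514 + -1.4489, -8.0750 + 0.3882) = (3.7025, -7.6868)
link 3: phi[3] = -45 + -70 + -80 + -90 = -285 deg
  cos(-285 deg) = 0.2588, sin(-285 deg) = 0.9659
  joint[4] = (3.7025, -7.6868) + 9 * (0.2588, 0.9659) = (3.7025 + 2.3294, -7.6868 + 8.6933) = (6.0318, 1.0066)
End effector: (6.0318, 1.0066)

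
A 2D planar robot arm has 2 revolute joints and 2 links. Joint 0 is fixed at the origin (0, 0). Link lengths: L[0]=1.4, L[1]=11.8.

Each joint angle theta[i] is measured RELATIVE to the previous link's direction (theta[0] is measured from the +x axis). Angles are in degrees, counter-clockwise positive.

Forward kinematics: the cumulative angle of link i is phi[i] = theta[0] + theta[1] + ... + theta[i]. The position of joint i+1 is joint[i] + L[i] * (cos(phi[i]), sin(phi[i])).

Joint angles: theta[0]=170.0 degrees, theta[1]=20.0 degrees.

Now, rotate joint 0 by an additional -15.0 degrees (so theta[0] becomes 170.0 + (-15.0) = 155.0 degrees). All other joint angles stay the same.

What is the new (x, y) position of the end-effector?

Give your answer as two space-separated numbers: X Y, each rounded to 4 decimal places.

joint[0] = (0.0000, 0.0000)  (base)
link 0: phi[0] = 155 = 155 deg
  cos(155 deg) = -0.9063, sin(155 deg) = 0.4226
  joint[1] = (0.0000, 0.0000) + 1.4 * (-0.9063, 0.4226) = (0.0000 + -1.2688, 0.0000 + 0.5917) = (-1.2688, 0.5917)
link 1: phi[1] = 155 + 20 = 175 deg
  cos(175 deg) = -0.9962, sin(175 deg) = 0.0872
  joint[2] = (-1.2688, 0.5917) + 11.8 * (-0.9962, 0.0872) = (-1.2688 + -11.7551, 0.5917 + 1.0284) = (-13.0239, 1.6201)
End effector: (-13.0239, 1.6201)

Answer: -13.0239 1.6201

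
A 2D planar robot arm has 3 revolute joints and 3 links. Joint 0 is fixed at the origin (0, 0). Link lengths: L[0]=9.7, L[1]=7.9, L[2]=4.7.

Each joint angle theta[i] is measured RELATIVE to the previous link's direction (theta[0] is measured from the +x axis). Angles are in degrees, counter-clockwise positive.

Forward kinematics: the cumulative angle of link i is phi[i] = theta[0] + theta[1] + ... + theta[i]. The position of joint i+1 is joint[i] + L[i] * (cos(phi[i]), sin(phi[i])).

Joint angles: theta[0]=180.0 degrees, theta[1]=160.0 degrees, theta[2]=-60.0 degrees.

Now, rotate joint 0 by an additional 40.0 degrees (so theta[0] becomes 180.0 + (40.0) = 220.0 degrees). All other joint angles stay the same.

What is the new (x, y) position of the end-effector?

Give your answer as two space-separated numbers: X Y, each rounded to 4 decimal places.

joint[0] = (0.0000, 0.0000)  (base)
link 0: phi[0] = 220 = 220 deg
  cos(220 deg) = -0.7660, sin(220 deg) = -0.6428
  joint[1] = (0.0000, 0.0000) + 9.7 * (-0.7660, -0.6428) = (0.0000 + -7.4306, 0.0000 + -6.2350) = (-7.4306, -6.2350)
link 1: phi[1] = 220 + 160 = 380 deg
  cos(380 deg) = 0.9397, sin(380 deg) = 0.3420
  joint[2] = (-7.4306, -6.2350) + 7.9 * (0.9397, 0.3420) = (-7.4306 + 7.4236, -6.2350 + 2.7020) = (-0.0071, -3.5331)
link 2: phi[2] = 220 + 160 + -60 = 320 deg
  cos(320 deg) = 0.7660, sin(320 deg) = -0.6428
  joint[3] = (-0.0071, -3.5331) + 4.7 * (0.7660, -0.6428) = (-0.0071 + 3.6004, -3.5331 + -3.0211) = (3.5933, -6.5542)
End effector: (3.5933, -6.5542)

Answer: 3.5933 -6.5542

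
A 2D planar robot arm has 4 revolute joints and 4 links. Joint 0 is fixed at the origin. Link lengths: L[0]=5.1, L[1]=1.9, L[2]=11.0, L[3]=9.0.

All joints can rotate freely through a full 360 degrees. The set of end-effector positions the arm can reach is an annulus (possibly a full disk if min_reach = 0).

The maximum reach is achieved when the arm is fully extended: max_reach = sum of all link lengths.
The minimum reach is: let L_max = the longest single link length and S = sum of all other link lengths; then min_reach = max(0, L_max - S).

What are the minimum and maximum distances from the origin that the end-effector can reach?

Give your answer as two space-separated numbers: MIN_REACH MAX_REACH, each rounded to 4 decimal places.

Link lengths: [5.1, 1.9, 11.0, 9.0]
max_reach = 5.1 + 1.9 + 11 + 9 = 27
L_max = max([5.1, 1.9, 11.0, 9.0]) = 11
S (sum of others) = 27 - 11 = 16
min_reach = max(0, 11 - 16) = max(0, -5) = 0

Answer: 0.0000 27.0000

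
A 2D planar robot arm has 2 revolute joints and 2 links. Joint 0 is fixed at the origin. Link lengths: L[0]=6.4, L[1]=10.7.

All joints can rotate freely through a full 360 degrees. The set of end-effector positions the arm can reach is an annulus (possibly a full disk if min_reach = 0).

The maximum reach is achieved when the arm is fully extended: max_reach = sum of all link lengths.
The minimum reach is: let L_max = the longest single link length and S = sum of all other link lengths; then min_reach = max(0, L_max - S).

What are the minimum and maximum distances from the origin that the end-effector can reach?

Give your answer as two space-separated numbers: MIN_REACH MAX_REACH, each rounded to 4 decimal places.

Answer: 4.3000 17.1000

Derivation:
Link lengths: [6.4, 10.7]
max_reach = 6.4 + 10.7 = 17.1
L_max = max([6.4, 10.7]) = 10.7
S (sum of others) = 17.1 - 10.7 = 6.4
min_reach = max(0, 10.7 - 6.4) = max(0, 4.3) = 4.3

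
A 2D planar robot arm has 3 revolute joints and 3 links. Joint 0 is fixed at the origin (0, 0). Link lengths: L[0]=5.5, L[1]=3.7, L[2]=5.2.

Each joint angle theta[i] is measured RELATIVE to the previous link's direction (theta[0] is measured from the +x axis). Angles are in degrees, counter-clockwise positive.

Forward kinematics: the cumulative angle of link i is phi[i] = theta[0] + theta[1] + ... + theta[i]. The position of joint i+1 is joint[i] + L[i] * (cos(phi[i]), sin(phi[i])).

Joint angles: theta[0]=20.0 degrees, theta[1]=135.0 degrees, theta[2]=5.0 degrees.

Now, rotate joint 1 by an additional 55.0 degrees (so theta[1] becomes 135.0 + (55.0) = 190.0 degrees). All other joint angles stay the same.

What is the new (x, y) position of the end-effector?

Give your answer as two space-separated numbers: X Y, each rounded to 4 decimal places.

Answer: -2.2956 -2.9515

Derivation:
joint[0] = (0.0000, 0.0000)  (base)
link 0: phi[0] = 20 = 20 deg
  cos(20 deg) = 0.9397, sin(20 deg) = 0.3420
  joint[1] = (0.0000, 0.0000) + 5.5 * (0.9397, 0.3420) = (0.0000 + 5.1683, 0.0000 + 1.8811) = (5.1683, 1.8811)
link 1: phi[1] = 20 + 190 = 210 deg
  cos(210 deg) = -0.8660, sin(210 deg) = -0.5000
  joint[2] = (5.1683, 1.8811) + 3.7 * (-0.8660, -0.5000) = (5.1683 + -3.2043, 1.8811 + -1.8500) = (1.9640, 0.0311)
link 2: phi[2] = 20 + 190 + 5 = 215 deg
  cos(215 deg) = -0.8192, sin(215 deg) = -0.5736
  joint[3] = (1.9640, 0.0311) + 5.2 * (-0.8192, -0.5736) = (1.9640 + -4.2596, 0.0311 + -2.9826) = (-2.2956, -2.9515)
End effector: (-2.2956, -2.9515)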